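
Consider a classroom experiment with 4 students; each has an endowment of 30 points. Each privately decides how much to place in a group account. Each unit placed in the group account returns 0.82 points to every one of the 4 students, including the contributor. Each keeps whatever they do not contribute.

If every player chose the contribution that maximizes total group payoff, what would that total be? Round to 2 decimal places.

393.60 points

Each contributed unit returns 3.280 to the group as a whole (0.82 to each of 4 players), which exceeds 1, so the social optimum is full contribution: group total = 3.280 × 120 = 393.60.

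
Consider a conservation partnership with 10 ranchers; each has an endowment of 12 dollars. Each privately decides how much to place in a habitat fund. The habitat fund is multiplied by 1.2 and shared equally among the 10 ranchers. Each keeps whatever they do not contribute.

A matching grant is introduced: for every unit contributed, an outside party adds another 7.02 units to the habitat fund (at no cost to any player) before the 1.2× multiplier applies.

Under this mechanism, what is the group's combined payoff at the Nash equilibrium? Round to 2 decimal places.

120.00 dollars

With the mechanism, a contributed unit returns 1.2 × 8.02 / 10 = 0.9624 per unit of net cost — still below 1 — so contributing 0 remains dominant for every player.
At the Nash equilibrium no one contributes; group total payoff = 10 × 12 = 120.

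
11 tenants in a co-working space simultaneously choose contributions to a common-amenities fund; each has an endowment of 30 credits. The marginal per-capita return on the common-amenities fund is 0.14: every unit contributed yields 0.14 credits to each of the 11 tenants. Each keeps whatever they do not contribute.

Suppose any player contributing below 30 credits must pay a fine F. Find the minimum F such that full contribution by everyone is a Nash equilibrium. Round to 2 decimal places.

25.80 credits

Given the others contribute fully, the best deviation is to contribute 0 (any partial contribution still incurs the fine and gives up units whose private return 0.14 is below 1).
Deviating from 30 to 0 saves 30 credits but forfeits the deviator's share of the drop in the common-amenities fund: 0.14 × 30 = 4.20.
So the deviation gain is 30 − 4.20 = 25.80, and the fine must be at least 25.80 credits to wipe it out.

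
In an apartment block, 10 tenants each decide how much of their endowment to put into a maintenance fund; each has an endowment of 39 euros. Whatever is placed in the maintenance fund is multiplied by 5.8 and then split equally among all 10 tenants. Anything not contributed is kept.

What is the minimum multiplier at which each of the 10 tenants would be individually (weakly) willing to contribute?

10

A contributed unit returns (multiplier)/10 to its contributor.
This reaches 1 exactly when the multiplier is 10.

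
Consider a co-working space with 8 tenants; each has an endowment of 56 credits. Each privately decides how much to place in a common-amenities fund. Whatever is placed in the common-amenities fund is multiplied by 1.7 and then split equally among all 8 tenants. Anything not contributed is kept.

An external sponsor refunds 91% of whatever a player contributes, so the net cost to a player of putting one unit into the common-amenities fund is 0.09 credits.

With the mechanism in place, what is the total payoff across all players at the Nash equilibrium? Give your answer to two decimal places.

1169.28 credits

The effective private return per unit is now (1.7/8) / 0.09 = 2.3611 > 1, so every player's dominant strategy flips to full contribution.
At the Nash equilibrium everyone contributes 56. Group total payoff = 8 × (56 × 0.91 + 1.7 × 56) = 1169.28.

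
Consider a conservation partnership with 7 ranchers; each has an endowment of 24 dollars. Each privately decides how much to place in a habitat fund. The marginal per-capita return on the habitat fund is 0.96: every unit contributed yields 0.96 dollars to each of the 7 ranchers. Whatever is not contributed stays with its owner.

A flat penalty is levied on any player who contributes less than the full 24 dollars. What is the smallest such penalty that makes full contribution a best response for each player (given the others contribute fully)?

0.96 dollars

Given the others contribute fully, the best deviation is to contribute 0 (any partial contribution still incurs the fine and gives up units whose private return 0.96 is below 1).
Deviating from 24 to 0 saves 24 dollars but forfeits the deviator's share of the drop in the habitat fund: 0.96 × 24 = 23.04.
So the deviation gain is 24 − 23.04 = 0.96, and the fine must be at least 0.96 dollars to wipe it out.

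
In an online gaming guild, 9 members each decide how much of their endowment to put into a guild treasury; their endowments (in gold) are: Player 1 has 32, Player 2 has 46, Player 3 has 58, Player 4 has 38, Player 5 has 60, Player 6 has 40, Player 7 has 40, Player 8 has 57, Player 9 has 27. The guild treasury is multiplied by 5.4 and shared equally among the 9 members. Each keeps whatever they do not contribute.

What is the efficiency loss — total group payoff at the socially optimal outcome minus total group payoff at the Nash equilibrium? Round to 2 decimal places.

1751.20 gold

The private return per contributed unit is 5.4/9 = 0.6000 < 1 for every player regardless of endowment, so the Nash equilibrium is zero contribution and the group total is Σ E_j = 32 + 46 + 58 + 38 + 60 + 40 + 40 + 57 + 27 = 398.
Each contributed unit returns 5.400 to the group, so the social optimum is full contribution by everyone: group total = 5.400 × 398 = 2149.20.
Efficiency loss = (5.400 − 1) × 398 = 1751.20.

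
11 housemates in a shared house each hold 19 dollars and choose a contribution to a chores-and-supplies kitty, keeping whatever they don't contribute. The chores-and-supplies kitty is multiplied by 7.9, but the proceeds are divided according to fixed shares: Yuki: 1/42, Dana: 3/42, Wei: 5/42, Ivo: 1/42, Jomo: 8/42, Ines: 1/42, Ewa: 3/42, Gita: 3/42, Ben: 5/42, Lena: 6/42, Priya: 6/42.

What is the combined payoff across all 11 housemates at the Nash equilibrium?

For player j, contributing a unit is worthwhile iff 7.9 × (j's share) ≥ 1, i.e. iff j's share is at least 0.1266.
The shares above 0.1266 belong to Jomo, Lena and Priya, contributing 19 each; the remaining 8 contribute 0. Total contributed: 57.
The chores-and-supplies kitty pays out 7.9 × 57 = 450.30 in total (split across the unequal shares, but the aggregate is all that matters for the group sum).
The 8 free-riders keep 19 each, adding 152. Group total = 152 + 450.30 = 602.30.

602.30 dollars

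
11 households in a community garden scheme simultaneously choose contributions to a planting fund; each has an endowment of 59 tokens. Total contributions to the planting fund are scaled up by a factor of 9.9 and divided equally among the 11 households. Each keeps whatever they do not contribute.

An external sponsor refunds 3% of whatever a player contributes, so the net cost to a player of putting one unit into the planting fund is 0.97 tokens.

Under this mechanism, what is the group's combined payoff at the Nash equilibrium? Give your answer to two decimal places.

649.00 tokens

With the mechanism, a contributed unit returns (9.9/11) / 0.97 = 0.9278 per unit of net cost — still below 1 — so contributing 0 remains dominant for every player.
At the Nash equilibrium no one contributes; group total payoff = 11 × 59 = 649.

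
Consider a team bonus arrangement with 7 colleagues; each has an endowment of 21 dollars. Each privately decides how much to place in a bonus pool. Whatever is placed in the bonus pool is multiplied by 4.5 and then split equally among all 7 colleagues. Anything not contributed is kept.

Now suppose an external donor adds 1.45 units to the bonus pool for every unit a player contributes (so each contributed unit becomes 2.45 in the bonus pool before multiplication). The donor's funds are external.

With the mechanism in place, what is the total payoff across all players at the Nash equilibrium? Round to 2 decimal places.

Under the mechanism each unit contributed yields 4.5 × 2.45 / 7 = 1.5750 back to its contributor per unit of net cost, which exceeds 1, making full contribution the dominant choice for everyone.
At the Nash equilibrium everyone contributes 21. Group total payoff = 4.5 × 2.45 × 147 = 1620.68.

1620.68 dollars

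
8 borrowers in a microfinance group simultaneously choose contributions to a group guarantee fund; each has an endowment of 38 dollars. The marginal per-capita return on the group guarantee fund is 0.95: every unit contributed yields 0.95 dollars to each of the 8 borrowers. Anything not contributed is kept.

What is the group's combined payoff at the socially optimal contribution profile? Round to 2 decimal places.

2310.40 dollars

Each contributed unit returns 7.600 to the group as a whole (0.95 to each of 8 players), which exceeds 1, so the social optimum is full contribution: group total = 7.600 × 304 = 2310.40.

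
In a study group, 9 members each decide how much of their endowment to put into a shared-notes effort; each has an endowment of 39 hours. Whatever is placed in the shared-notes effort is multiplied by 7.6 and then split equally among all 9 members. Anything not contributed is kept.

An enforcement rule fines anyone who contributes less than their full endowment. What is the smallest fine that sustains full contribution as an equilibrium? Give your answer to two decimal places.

Given the others contribute fully, the best deviation is to contribute 0 (any partial contribution still incurs the fine and gives up units whose private return 0.8444 is below 1).
Deviating from 39 to 0 saves 39 hours but forfeits the deviator's share of the drop in the shared-notes effort: 7.6/9 × 39 = 32.93.
So the deviation gain is 39 − 32.93 = 6.07, and the fine must be at least 6.07 hours to wipe it out.

6.07 hours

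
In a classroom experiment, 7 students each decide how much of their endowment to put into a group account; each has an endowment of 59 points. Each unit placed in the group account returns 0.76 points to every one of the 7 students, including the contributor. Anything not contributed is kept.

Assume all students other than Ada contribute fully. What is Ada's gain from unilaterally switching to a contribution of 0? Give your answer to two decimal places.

14.16 points

Switching from a contribution of 59 to 0 lets Ada keep an extra 59 points, but lowers the group account by 59, which costs Ada their own share of that drop: 0.76 × 59 = 44.84.
Net gain = 59 − 44.84 = 14.16. The private return per contributed unit (0.76) is below 1, so free-riding is indeed the best response regardless of what the others do.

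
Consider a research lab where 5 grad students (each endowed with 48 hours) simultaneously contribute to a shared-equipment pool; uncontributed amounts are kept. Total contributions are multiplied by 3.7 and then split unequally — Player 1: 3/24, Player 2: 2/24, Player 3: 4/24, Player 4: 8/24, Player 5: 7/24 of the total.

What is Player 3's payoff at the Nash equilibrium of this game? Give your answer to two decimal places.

For player j, contributing a unit is worthwhile iff 3.7 × (j's share) ≥ 1, i.e. iff j's share is at least 0.2703.
Player 4 and Player 5 are above the threshold, contributing 48 each; the remaining 3 contribute 0. Total contributed: 96.
Player 3 keeps 48 and receives 3.7 × 96 × 4/24 = 59.20 from the shared-equipment pool, for a payoff of 107.20.

107.20 hours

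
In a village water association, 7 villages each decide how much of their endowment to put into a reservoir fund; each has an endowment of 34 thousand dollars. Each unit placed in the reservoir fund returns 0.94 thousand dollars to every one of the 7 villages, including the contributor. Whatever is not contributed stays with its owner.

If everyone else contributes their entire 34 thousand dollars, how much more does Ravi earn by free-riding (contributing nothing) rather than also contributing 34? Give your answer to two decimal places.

Switching from a contribution of 34 to 0 lets Ravi keep an extra 34 thousand dollars, but lowers the reservoir fund by 34, which costs Ravi their own share of that drop: 0.94 × 34 = 31.96.
Net gain = 34 − 31.96 = 2.04. The private return per contributed unit (0.94) is below 1, so free-riding is indeed the best response regardless of what the others do.

2.04 thousand dollars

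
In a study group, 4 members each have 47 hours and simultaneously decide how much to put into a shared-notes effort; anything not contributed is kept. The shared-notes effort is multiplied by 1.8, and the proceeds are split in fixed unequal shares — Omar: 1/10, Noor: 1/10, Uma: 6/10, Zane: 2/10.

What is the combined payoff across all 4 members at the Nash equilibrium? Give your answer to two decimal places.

225.60 hours

Each unit j contributes comes back to j as 1.8 × (j's share), so j prefers to contribute only if that share exceeds 1/1.8 = 0.5556; otherwise keeping the unit dominates.
Uma alone (share 6/10) is above the threshold, contributing 47; the remaining 3 contribute 0. Total contributed: 47.
The shared-notes effort pays out 1.8 × 47 = 84.60 in total (split across the unequal shares, but the aggregate is all that matters for the group sum).
The 3 free-riders keep 47 each, adding 141. Group total = 141 + 84.60 = 225.60.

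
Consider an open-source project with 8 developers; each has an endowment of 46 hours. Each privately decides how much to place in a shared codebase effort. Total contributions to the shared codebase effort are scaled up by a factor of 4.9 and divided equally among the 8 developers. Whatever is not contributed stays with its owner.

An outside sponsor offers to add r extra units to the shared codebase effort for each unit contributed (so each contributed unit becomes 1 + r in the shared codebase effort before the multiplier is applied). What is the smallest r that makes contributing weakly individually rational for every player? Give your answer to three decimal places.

0.633

With matching at rate r, one contributed unit becomes (1 + r) in the shared codebase effort and returns 4.9 × (1 + r) / 8 to the contributor.
Setting this equal to 1: 1 + r = 8/4.9 = 1.6327.
So the minimum matching rate is r = 1.6327 − 1 = 0.633.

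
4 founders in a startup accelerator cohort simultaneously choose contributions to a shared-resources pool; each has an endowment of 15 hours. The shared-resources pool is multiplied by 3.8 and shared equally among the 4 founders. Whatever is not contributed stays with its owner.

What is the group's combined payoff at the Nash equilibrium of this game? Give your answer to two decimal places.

60.00 hours

Each contributed unit returns 3.8/4 = 0.9500 to its contributor — below 1 — so contributing 0 is dominant for every player. At the Nash equilibrium everyone keeps their 15, and the group total is 4 × 15 = 60.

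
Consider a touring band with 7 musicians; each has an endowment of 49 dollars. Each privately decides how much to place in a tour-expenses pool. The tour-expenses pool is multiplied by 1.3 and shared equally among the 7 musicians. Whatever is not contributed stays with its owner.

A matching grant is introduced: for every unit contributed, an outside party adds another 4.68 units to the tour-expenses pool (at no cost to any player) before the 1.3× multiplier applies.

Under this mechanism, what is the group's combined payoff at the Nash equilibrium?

2532.71 dollars

The effective private return per unit is now 1.3 × 5.68 / 7 = 1.0549 > 1, so every player's dominant strategy flips to full contribution.
So the Nash equilibrium is full contribution by all 7; the group earns 1.3 × 5.68 × 343 = 2532.71.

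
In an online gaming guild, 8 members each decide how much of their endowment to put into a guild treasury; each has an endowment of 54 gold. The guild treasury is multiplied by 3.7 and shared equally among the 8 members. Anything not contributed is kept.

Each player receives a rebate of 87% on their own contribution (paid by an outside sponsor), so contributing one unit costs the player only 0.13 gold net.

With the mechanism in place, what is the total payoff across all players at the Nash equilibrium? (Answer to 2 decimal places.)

Under the mechanism each unit contributed yields (3.7/8) / 0.13 = 3.5577 back to its contributor per unit of net cost, which exceeds 1, making full contribution the dominant choice for everyone.
At the Nash equilibrium everyone contributes 54. Group total payoff = 8 × (54 × 0.87 + 3.7 × 54) = 1974.24.

1974.24 gold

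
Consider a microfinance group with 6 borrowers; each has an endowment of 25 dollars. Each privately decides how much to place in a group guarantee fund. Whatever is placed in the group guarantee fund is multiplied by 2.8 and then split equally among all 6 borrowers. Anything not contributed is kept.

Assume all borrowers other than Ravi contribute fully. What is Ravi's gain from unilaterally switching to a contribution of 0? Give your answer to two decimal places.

Switching from a contribution of 25 to 0 lets Ravi keep an extra 25 dollars, but lowers the group guarantee fund by 25, which costs Ravi their own share of that drop: 2.8/6 × 25 = 11.67.
Net gain = 25 − 11.67 = 13.33. The private return per contributed unit (0.4667) is below 1, so free-riding is indeed the best response regardless of what the others do.

13.33 dollars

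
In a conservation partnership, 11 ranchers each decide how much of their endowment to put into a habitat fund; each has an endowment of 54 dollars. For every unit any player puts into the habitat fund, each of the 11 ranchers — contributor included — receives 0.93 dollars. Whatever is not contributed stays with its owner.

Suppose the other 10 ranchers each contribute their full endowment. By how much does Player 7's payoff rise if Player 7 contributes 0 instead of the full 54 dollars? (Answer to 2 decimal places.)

Switching from a contribution of 54 to 0 lets Player 7 keep an extra 54 dollars, but lowers the habitat fund by 54, which costs Player 7 their own share of that drop: 0.93 × 54 = 50.22.
Net gain = 54 − 50.22 = 3.78. The private return per contributed unit (0.93) is below 1, so free-riding is indeed the best response regardless of what the others do.

3.78 dollars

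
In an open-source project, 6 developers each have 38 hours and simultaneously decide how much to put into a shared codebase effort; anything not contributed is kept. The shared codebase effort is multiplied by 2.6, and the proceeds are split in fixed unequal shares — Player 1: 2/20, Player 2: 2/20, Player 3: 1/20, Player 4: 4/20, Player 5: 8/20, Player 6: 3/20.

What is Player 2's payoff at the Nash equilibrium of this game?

A player with share s gets back 2.6·s per unit contributed, so full contribution is dominant for anyone with s > 1/2.6 = 0.3846 and zero contribution is dominant for anyone below.
The only share above 0.3846 is Player 5's 8/20, contributing 38; the remaining 5 contribute 0. Total contributed: 38.
Player 2 keeps 38 and receives 2.6 × 38 × 2/20 = 9.88 from the shared codebase effort, for a payoff of 47.88.

47.88 hours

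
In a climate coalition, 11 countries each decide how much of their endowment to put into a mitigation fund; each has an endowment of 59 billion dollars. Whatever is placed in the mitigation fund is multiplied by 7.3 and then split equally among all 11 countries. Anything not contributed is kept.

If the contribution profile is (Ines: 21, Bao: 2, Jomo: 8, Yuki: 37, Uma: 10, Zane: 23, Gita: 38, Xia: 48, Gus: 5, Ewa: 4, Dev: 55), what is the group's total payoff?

2230.30 billion dollars

Total contributed: 21 + 2 + 8 + 37 + 10 + 23 + 38 + 48 + 5 + 4 + 55 = 251; total kept: 11 × 59 − 251 = 398.
The mitigation fund pays out 7.3 × 251 = 1832.30 in aggregate.
Group total = 398 + 1832.30 = 2230.30.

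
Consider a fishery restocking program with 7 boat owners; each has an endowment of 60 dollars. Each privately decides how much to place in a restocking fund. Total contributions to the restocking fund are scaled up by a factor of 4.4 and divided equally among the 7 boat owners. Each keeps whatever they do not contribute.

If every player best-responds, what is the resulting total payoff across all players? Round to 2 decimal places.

Each contributed unit returns 4.4/7 = 0.6286 to its contributor — below 1 — so contributing 0 is dominant for every player. At the Nash equilibrium everyone keeps their 60, and the group total is 7 × 60 = 420.

420.00 dollars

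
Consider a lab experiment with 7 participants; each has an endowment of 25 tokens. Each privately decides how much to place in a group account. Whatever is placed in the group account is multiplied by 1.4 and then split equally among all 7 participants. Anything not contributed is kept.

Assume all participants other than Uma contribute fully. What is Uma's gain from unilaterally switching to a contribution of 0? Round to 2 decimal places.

20.00 tokens

Switching from a contribution of 25 to 0 lets Uma keep an extra 25 tokens, but lowers the group account by 25, which costs Uma their own share of that drop: 1.4/7 × 25 = 5.00.
Net gain = 25 − 5.00 = 20.00. The private return per contributed unit (0.2000) is below 1, so free-riding is indeed the best response regardless of what the others do.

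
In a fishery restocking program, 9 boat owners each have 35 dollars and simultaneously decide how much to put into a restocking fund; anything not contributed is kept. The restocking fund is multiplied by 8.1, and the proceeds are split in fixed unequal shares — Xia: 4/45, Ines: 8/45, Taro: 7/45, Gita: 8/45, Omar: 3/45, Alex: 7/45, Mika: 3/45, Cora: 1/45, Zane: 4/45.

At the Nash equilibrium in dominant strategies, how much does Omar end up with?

110.60 dollars

A player with share s gets back 8.1·s per unit contributed, so full contribution is dominant for anyone with s > 1/8.1 = 0.1235 and zero contribution is dominant for anyone below.
Ines, Taro, Gita and Alex are above the threshold, contributing 35 each; the remaining 5 contribute 0. Total contributed: 140.
Omar keeps 35 and receives 8.1 × 140 × 3/45 = 75.60 from the restocking fund, for a payoff of 110.60.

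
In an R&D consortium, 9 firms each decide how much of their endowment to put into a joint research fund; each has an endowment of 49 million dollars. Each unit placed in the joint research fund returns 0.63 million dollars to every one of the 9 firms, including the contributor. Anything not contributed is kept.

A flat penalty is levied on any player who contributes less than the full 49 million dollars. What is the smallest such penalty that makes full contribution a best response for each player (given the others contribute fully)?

18.13 million dollars

Given the others contribute fully, the best deviation is to contribute 0 (any partial contribution still incurs the fine and gives up units whose private return 0.63 is below 1).
Deviating from 49 to 0 saves 49 million dollars but forfeits the deviator's share of the drop in the joint research fund: 0.63 × 49 = 30.87.
So the deviation gain is 49 − 30.87 = 18.13, and the fine must be at least 18.13 million dollars to wipe it out.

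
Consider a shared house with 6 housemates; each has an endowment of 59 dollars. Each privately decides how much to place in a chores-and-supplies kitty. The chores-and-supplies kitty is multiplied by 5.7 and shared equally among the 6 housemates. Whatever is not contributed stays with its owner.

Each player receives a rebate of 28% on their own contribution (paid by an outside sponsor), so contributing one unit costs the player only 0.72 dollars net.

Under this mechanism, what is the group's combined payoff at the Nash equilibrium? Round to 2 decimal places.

With the mechanism, a contributed unit returns (5.7/6) / 0.72 = 1.3194 per unit of net cost to the contributor — now above 1 — so contributing fully is weakly dominant for every player.
At the Nash equilibrium everyone contributes 59. Group total payoff = 6 × (59 × 0.28 + 5.7 × 59) = 2116.92.

2116.92 dollars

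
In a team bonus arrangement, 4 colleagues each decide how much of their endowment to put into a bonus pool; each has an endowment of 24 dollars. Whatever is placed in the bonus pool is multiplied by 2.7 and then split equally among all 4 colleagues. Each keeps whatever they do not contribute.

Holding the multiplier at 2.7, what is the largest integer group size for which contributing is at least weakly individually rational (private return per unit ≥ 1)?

2

Private return per unit is 2.7/(group size), which is ≥ 1 whenever the group size is ≤ 2.7.
The largest such integer is 2.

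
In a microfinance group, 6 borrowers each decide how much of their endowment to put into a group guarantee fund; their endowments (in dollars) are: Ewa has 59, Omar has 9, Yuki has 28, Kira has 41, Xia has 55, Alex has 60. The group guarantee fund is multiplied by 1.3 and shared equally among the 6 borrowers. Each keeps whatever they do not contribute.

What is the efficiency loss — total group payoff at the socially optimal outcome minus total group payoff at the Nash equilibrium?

75.60 dollars

The private return per contributed unit is 1.3/6 = 0.2167 < 1 for every player regardless of endowment, so the Nash equilibrium is zero contribution and the group total is Σ E_j = 59 + 9 + 28 + 41 + 55 + 60 = 252.
Each contributed unit returns 1.300 to the group, so the social optimum is full contribution by everyone: group total = 1.300 × 252 = 327.60.
Efficiency loss = (1.300 − 1) × 252 = 75.60.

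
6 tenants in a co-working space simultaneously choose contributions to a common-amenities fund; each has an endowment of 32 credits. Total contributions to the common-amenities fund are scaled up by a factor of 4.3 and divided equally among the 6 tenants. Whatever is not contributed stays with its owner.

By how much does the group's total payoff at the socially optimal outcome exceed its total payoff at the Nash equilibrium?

633.60 credits

Each contributed unit returns 4.3/6 = 0.7167 to its contributor — below 1 — so contributing 0 is dominant for every player. At the Nash equilibrium everyone keeps their 32, and the group total is 6 × 32 = 192.
Each contributed unit returns 4.300 to the group as a whole (0.7167 to each of 6 players), which exceeds 1, so the social optimum is full contribution: group total = 4.300 × 192 = 825.60.
Efficiency loss = 825.60 − 192 = 633.60.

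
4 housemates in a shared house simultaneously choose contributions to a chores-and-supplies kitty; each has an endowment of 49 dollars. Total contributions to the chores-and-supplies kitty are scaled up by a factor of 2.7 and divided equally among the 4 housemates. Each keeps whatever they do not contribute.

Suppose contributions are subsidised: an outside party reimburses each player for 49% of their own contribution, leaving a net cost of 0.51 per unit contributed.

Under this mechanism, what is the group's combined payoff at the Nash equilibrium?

625.24 dollars

Under the mechanism each unit contributed yields (2.7/4) / 0.51 = 1.3235 back to its contributor per unit of net cost, which exceeds 1, making full contribution the dominant choice for everyone.
So the Nash equilibrium is full contribution by all 4; the group earns 4 × (49 × 0.49 + 2.7 × 49) = 625.24.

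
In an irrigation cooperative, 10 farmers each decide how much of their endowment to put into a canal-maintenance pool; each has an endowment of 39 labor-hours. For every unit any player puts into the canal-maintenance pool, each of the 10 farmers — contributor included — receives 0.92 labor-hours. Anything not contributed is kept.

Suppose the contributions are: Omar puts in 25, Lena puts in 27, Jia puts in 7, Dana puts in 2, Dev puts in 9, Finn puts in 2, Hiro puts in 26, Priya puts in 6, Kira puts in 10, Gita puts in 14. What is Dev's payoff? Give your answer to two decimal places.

147.76 labor-hours

Total contributed: 25 + 27 + 7 + 2 + 9 + 2 + 26 + 6 + 10 + 14 = 128.
Each receives 0.92 × 128 = 117.76 from the canal-maintenance pool.
Dev keeps 39 − 9 = 30, so Dev's payoff is 30 + 117.76 = 147.76.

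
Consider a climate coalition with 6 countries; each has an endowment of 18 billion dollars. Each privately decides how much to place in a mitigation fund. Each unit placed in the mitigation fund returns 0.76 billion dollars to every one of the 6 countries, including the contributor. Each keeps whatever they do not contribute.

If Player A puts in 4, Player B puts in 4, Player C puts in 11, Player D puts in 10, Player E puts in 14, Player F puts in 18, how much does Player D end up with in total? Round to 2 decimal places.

54.36 billion dollars

Total contributed: 4 + 4 + 11 + 10 + 14 + 18 = 61.
Each receives 0.76 × 61 = 46.36 from the mitigation fund.
Player D keeps 18 − 10 = 8, so Player D's payoff is 8 + 46.36 = 54.36.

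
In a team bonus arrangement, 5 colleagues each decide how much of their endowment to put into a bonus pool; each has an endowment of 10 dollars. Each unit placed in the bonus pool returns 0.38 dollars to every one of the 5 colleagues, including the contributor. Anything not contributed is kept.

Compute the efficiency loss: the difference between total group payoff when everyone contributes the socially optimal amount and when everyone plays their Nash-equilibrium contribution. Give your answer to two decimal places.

45.00 dollars

The private return per contributed unit is 0.38 < 1, so contributing 0 is dominant for every player. At the Nash equilibrium everyone keeps their 10, and the group total is 5 × 10 = 50.
Each contributed unit returns 1.900 to the group as a whole (0.38 to each of 5 players), which exceeds 1, so the social optimum is full contribution: group total = 1.900 × 50 = 95.00.
Efficiency loss = 95.00 − 50 = 45.00.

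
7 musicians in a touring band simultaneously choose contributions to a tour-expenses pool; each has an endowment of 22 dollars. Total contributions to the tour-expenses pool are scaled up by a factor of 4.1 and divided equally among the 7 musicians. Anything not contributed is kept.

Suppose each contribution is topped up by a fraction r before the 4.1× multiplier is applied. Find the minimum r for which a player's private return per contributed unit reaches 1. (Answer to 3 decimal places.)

With matching at rate r, one contributed unit becomes (1 + r) in the tour-expenses pool and returns 4.1 × (1 + r) / 7 to the contributor.
Setting this equal to 1: 1 + r = 7/4.1 = 1.7073.
So the minimum matching rate is r = 1.7073 − 1 = 0.707.

0.707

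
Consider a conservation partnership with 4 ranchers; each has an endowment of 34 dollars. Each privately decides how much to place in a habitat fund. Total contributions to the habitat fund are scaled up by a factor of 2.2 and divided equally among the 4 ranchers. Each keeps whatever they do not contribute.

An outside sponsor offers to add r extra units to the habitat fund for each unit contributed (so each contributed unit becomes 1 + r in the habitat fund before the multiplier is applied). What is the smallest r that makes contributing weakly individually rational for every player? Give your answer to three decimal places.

0.818

With matching at rate r, one contributed unit becomes (1 + r) in the habitat fund and returns 2.2 × (1 + r) / 4 to the contributor.
Setting this equal to 1: 1 + r = 4/2.2 = 1.8182.
So the minimum matching rate is r = 1.8182 − 1 = 0.818.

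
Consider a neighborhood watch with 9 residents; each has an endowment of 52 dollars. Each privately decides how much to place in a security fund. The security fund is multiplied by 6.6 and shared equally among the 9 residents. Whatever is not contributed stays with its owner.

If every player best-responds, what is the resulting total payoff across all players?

468.00 dollars

Each contributed unit returns 6.6/9 = 0.7333 to its contributor — below 1 — so contributing 0 is dominant for every player. At the Nash equilibrium everyone keeps their 52, and the group total is 9 × 52 = 468.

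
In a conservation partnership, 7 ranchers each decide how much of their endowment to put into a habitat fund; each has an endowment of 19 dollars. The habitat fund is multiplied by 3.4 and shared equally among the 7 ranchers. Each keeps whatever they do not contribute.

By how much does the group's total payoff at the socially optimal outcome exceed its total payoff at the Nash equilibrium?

Each contributed unit returns 3.4/7 = 0.4857 to its contributor — below 1 — so contributing 0 is dominant for every player. At the Nash equilibrium everyone keeps their 19, and the group total is 7 × 19 = 133.
Each contributed unit returns 3.400 to the group as a whole (0.4857 to each of 7 players), which exceeds 1, so the social optimum is full contribution: group total = 3.400 × 133 = 452.20.
Efficiency loss = 452.20 − 133 = 319.20.

319.20 dollars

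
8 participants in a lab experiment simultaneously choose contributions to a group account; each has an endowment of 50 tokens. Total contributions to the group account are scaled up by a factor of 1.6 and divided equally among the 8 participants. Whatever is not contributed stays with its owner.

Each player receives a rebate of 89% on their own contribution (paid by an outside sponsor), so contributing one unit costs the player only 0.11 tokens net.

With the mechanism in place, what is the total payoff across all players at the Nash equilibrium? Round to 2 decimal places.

Under the mechanism each unit contributed yields (1.6/8) / 0.11 = 1.8182 back to its contributor per unit of net cost, which exceeds 1, making full contribution the dominant choice for everyone.
At the Nash equilibrium everyone contributes 50. Group total payoff = 8 × (50 × 0.89 + 1.6 × 50) = 996.00.

996.00 tokens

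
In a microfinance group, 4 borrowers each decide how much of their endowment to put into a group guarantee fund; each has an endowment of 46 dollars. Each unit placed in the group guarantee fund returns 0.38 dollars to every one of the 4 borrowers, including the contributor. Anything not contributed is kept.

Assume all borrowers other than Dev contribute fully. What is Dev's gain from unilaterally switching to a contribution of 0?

Switching from a contribution of 46 to 0 lets Dev keep an extra 46 dollars, but lowers the group guarantee fund by 46, which costs Dev their own share of that drop: 0.38 × 46 = 17.48.
Net gain = 46 − 17.48 = 28.52. The private return per contributed unit (0.38) is below 1, so free-riding is indeed the best response regardless of what the others do.

28.52 dollars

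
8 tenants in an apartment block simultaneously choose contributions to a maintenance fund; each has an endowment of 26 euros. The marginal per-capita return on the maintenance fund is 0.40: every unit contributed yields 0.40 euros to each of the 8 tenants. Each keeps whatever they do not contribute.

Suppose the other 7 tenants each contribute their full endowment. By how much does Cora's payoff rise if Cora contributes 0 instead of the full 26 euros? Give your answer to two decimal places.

Switching from a contribution of 26 to 0 lets Cora keep an extra 26 euros, but lowers the maintenance fund by 26, which costs Cora their own share of that drop: 0.40 × 26 = 10.40.
Net gain = 26 − 10.40 = 15.60. The private return per contributed unit (0.40) is below 1, so free-riding is indeed the best response regardless of what the others do.

15.60 euros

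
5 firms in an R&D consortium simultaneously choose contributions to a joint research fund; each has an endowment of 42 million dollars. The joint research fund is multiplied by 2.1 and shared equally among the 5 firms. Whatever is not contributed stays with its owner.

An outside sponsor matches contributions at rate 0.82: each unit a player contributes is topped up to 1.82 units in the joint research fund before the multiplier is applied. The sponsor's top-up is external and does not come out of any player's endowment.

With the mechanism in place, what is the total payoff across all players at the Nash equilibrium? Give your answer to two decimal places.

Even with the mechanism, each unit contributed returns only 2.1 × 1.82 / 5 = 0.7644 per unit of net cost, so contributing nothing is still dominant.
Everyone keeps their endowment and the group total is 5 × 42 = 210.

210.00 million dollars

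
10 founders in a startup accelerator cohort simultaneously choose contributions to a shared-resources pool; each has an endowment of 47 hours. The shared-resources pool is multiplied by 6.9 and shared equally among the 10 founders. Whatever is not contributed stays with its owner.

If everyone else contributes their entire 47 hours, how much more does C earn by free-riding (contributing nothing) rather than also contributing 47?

Switching from a contribution of 47 to 0 lets C keep an extra 47 hours, but lowers the shared-resources pool by 47, which costs C their own share of that drop: 6.9/10 × 47 = 32.43.
Net gain = 47 − 32.43 = 14.57. The private return per contributed unit (0.6900) is below 1, so free-riding is indeed the best response regardless of what the others do.

14.57 hours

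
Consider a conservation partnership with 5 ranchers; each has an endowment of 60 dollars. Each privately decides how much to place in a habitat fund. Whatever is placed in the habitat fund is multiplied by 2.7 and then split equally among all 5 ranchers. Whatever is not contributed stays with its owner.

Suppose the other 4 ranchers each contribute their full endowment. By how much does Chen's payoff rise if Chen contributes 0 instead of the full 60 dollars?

27.60 dollars

Switching from a contribution of 60 to 0 lets Chen keep an extra 60 dollars, but lowers the habitat fund by 60, which costs Chen their own share of that drop: 2.7/5 × 60 = 32.40.
Net gain = 60 − 32.40 = 27.60. The private return per contributed unit (0.5400) is below 1, so free-riding is indeed the best response regardless of what the others do.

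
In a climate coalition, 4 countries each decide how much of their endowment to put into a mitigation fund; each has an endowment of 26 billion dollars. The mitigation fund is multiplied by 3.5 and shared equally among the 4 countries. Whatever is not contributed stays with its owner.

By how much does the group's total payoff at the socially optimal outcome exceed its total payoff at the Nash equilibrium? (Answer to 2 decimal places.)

260.00 billion dollars

Each contributed unit returns 3.5/4 = 0.8750 to its contributor — below 1 — so contributing 0 is dominant for every player. At the Nash equilibrium everyone keeps their 26, and the group total is 4 × 26 = 104.
Each contributed unit returns 3.500 to the group as a whole (0.8750 to each of 4 players), which exceeds 1, so the social optimum is full contribution: group total = 3.500 × 104 = 364.00.
Efficiency loss = 364.00 − 104 = 260.00.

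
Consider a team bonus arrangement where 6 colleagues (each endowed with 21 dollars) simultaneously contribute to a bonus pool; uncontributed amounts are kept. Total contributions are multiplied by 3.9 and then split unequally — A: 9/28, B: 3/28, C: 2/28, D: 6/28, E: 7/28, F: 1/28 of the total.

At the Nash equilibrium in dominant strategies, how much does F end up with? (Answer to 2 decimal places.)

23.93 dollars

Player j's private return per contributed unit is 3.9 × (j's share). Contributing is weakly dominant for j when that share is at least 1/3.9 = 0.2564, and contributing 0 is dominant otherwise.
The only share above 0.2564 is A's 9/28, contributing 21; the remaining 5 contribute 0. Total contributed: 21.
F keeps 21 and receives 3.9 × 21 × 1/28 = 2.93 from the bonus pool, for a payoff of 23.93.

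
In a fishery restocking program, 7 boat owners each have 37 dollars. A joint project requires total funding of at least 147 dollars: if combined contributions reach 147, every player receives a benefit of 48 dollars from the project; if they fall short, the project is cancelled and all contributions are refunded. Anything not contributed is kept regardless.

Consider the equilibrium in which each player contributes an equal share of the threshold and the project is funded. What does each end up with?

64 dollars

Equal share of the threshold: 147/7 = 21.
At this profile no one gains by cutting their contribution: any cut drops the total below 147, the project is cancelled, contributions are refunded, and the deviator ends with 37, which is less than 37 − 21 + 48 = 64. Contributing more than 21 just wastes the excess. So contributing exactly 21 is a best response.
Each player's payoff: 37 − 21 + 48 = 64.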